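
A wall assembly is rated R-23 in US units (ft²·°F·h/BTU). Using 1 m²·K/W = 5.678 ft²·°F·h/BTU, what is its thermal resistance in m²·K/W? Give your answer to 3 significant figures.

R_SI = 23/5.678 = 4.051

4.05 m²·K/W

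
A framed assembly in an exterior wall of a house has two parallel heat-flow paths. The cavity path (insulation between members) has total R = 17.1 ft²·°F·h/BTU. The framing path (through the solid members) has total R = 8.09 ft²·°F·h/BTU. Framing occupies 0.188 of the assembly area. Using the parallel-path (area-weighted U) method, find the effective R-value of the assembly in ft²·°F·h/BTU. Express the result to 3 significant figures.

14.1 ft²·°F·h/BTU

U_eff = 0.812/17.1 + 0.188/8.09 = 0.04749 + 0.02324 = 0.07072
R_eff = 1/U_eff = 14.14 ft²·°F·h/BTU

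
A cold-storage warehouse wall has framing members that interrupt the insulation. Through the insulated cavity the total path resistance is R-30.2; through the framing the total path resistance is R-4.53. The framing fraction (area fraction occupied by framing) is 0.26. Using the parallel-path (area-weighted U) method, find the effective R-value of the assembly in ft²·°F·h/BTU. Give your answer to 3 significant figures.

12.2 ft²·°F·h/BTU

U_eff = 0.74/30.2 + 0.26/4.53 = 0.0245 + 0.0574 = 0.0819
R_eff = 1/U_eff = 12.21 ft²·°F·h/BTU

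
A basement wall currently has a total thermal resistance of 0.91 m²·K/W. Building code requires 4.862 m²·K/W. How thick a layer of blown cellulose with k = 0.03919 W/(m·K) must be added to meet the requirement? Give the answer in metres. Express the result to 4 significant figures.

0.1549 m

ΔR = 4.862 − 0.91 = 3.952 m²·K/W
L = ΔR × k = 3.952 × 0.03919 = 0.15488 m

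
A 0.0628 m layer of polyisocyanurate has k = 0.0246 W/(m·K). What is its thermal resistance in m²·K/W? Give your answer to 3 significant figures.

R = L/k = 0.0628/0.0246 = 2.553 m²·K/W

2.55 m²·K/W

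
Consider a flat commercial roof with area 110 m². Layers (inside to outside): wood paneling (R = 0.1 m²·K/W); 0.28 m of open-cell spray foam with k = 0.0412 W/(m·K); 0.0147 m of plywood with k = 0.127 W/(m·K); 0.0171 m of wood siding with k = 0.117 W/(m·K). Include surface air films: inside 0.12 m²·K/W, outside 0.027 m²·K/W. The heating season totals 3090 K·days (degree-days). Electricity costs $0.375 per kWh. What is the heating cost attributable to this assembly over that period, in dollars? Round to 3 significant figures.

0.28/0.0412 = 6.796
0.0147/0.127 = 0.1157
0.0171/0.117 = 0.1462
R_total = 0.12 + 0.1 + 6.796 + 0.1157 + 0.1462 + 0.027 = 7.305 m²·K/W
E = A × HDD × 24 / R / 1000 = 110 × 3090 × 24 / 7.305 / 1000 = 1117 kWh
Cost = 1117 × 0.375 = $418.8

419 dollars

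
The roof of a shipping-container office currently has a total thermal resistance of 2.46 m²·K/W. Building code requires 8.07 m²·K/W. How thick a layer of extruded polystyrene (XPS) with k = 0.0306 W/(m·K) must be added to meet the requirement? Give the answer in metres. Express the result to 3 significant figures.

0.172 m

ΔR = 8.07 − 2.46 = 5.61 m²·K/W
L = ΔR × k = 5.61 × 0.0306 = 0.1717 m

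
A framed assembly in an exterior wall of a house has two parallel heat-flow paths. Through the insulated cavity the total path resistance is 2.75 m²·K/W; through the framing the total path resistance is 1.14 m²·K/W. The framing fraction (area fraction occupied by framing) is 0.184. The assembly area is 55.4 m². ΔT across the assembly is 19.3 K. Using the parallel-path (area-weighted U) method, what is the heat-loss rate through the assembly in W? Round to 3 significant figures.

490 W

U_eff = 0.816/2.75 + 0.184/1.14 = 0.2967 + 0.1614 = 0.4581
R_eff = 1/U_eff = 2.183 m²·K/W
Q = 55.4 × 19.3 / 2.183 = 489.8 W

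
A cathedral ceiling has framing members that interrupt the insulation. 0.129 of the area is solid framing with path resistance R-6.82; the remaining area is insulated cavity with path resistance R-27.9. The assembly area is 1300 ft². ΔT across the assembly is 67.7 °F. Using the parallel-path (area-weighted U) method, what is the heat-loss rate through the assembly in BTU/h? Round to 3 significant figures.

4410 BTU/h

U_eff = 0.871/27.9 + 0.129/6.82 = 0.03122 + 0.01891 = 0.05013
R_eff = 1/U_eff = 19.95 ft²·°F·h/BTU
Q = 1300 × 67.7 / 19.95 = 4412 BTU/h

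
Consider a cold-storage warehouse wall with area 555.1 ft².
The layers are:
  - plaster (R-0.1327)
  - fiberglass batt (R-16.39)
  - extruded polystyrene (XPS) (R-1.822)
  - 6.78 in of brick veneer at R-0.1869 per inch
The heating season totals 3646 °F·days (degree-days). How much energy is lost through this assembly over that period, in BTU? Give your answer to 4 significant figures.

6.78 × 0.1869 = 1.2672
R_total = 0.1327 + 16.39 + 1.822 + 1.2672 = 19.612 ft²·°F·h/BTU
E = A × HDD × 24 / R = 555.1 × 3646 × 24 / 19.612 = 2476700 BTU

2477000 BTU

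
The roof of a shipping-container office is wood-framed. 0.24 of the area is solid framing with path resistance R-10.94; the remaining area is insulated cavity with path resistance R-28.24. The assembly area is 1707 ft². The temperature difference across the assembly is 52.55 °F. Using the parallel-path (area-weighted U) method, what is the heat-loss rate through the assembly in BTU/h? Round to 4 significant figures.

U_eff = 0.76/28.24 + 0.24/10.94 = 0.026912 + 0.021938 = 0.04885
R_eff = 1/U_eff = 20.471 ft²·°F·h/BTU
Q = 1707 × 52.55 / 20.471 = 4382 BTU/h

4382 BTU/h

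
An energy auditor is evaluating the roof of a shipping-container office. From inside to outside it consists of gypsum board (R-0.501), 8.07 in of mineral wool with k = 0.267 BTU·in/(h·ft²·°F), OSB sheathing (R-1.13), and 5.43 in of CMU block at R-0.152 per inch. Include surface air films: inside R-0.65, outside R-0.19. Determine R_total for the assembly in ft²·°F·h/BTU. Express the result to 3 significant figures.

8.07/0.267 = 30.22
5.43 × 0.152 = 0.8254
R_total = 0.65 + 0.501 + 30.22 + 1.13 + 0.8254 + 0.19 = 33.52 ft²·°F·h/BTU

33.5 ft²·°F·h/BTU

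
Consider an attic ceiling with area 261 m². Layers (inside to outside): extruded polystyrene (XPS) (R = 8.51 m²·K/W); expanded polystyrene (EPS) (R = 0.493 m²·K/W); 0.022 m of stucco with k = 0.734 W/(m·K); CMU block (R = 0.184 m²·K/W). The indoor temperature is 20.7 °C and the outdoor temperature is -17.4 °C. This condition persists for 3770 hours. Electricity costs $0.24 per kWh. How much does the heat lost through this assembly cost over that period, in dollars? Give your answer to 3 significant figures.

976 dollars

0.022/0.734 = 0.02997
R_total = 8.51 + 0.493 + 0.02997 + 0.184 = 9.217 m²·K/W
Q = 261 × (20.7 − (-17.4)) / 9.217 = 1079 W
E = 1079 W × 3770 h / 1000 = 4067 kWh
Cost = 4067 × 0.24 = $976.2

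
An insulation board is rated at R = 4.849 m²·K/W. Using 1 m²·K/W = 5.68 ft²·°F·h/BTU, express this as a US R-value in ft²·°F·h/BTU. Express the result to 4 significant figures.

27.54 ft²·°F·h/BTU

R_US = 4.849 × 5.68 = 27.542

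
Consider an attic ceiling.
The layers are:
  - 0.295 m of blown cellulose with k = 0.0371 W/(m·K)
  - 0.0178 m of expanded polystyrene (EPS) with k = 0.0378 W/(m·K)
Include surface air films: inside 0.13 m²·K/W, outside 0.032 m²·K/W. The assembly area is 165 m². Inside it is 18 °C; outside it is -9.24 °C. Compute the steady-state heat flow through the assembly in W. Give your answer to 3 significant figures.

0.295/0.0371 = 7.951
0.0178/0.0378 = 0.4709
R_total = 0.13 + 7.951 + 0.4709 + 0.032 = 8.584 m²·K/W
Q = A·ΔT/R = 165 × (18 − (-9.24)) / 8.584 = 523.6 W

524 W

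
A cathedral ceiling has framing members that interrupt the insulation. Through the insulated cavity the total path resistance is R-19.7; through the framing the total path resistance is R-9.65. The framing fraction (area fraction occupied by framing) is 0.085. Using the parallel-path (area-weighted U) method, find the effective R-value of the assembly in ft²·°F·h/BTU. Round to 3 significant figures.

U_eff = 0.915/19.7 + 0.085/9.65 = 0.04645 + 0.008808 = 0.05525
R_eff = 1/U_eff = 18.1 ft²·°F·h/BTU

18.1 ft²·°F·h/BTU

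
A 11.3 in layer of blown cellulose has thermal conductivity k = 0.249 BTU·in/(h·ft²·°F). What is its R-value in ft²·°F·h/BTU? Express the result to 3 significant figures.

R = L/k = 11.3/0.249 = 45.38 ft²·°F·h/BTU

45.4 ft²·°F·h/BTU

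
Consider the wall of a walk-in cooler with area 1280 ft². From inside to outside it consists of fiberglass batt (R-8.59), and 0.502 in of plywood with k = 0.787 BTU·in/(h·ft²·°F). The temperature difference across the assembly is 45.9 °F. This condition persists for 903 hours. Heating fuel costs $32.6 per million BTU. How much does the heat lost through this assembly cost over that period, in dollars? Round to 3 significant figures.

187 dollars

0.502/0.787 = 0.6379
R_total = 8.59 + 0.6379 = 9.228 ft²·°F·h/BTU
Q = 1280 × 45.9 / 9.228 = 6367 BTU/h
E = 6367 × 903 = 5749000 BTU
Cost = 5749000/10⁶ × 32.6 = $187.4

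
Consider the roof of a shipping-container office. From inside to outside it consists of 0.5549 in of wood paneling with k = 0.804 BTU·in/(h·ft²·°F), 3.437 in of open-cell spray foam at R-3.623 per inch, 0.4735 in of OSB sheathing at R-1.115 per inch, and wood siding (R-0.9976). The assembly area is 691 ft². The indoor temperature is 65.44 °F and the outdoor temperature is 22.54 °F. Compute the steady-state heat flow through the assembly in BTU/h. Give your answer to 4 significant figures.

0.5549/0.804 = 0.69017
3.437 × 3.623 = 12.452
0.4735 × 1.115 = 0.52795
R_total = 0.69017 + 12.452 + 0.52795 + 0.9976 = 14.668 ft²·°F·h/BTU
Q = A·ΔT/R = 691 × (65.44 − 22.54) / 14.668 = 2021 BTU/h

2021 BTU/h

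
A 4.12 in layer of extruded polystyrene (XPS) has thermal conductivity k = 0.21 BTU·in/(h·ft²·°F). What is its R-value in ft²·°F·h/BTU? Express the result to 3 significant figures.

R = L/k = 4.12/0.21 = 19.62 ft²·°F·h/BTU

19.6 ft²·°F·h/BTU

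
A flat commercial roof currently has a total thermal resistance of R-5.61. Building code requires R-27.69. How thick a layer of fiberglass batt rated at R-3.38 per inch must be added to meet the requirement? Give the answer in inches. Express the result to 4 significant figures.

ΔR = 27.69 − 5.61 = 22.08 ft²·°F·h/BTU
L = ΔR / (R/in) = 22.08/3.38 = 6.5325 in

6.533 in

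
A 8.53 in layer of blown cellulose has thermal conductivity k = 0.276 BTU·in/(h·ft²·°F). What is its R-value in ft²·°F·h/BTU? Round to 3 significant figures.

30.9 ft²·°F·h/BTU

R = L/k = 8.53/0.276 = 30.91 ft²·°F·h/BTU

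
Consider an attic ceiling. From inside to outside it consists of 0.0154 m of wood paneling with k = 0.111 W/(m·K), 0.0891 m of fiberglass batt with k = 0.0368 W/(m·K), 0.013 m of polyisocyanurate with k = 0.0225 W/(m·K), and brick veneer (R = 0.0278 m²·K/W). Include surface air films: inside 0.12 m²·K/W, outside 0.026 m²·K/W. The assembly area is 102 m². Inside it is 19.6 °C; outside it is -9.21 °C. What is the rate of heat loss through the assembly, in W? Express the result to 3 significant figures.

0.0154/0.111 = 0.1387
0.0891/0.0368 = 2.421
0.013/0.0225 = 0.5778
R_total = 0.12 + 0.1387 + 2.421 + 0.5778 + 0.0278 + 0.026 = 3.312 m²·K/W
Q = A·ΔT/R = 102 × (19.6 − (-9.21)) / 3.312 = 887.4 W

887 W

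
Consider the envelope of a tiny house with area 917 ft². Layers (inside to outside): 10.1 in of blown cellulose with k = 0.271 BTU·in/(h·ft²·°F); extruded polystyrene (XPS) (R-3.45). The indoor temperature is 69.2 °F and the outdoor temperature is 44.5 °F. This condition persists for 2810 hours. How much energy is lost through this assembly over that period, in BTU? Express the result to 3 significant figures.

10.1/0.271 = 37.27
R_total = 37.27 + 3.45 = 40.72 ft²·°F·h/BTU
Q = 917 × (69.2 − 44.5) / 40.72 = 556.2 BTU/h
E = 556.2 × 2810 = 1563000 BTU

1560000 BTU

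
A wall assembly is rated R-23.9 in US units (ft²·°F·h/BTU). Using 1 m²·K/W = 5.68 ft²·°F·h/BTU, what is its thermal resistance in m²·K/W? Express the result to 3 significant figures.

4.21 m²·K/W

R_SI = 23.9/5.68 = 4.208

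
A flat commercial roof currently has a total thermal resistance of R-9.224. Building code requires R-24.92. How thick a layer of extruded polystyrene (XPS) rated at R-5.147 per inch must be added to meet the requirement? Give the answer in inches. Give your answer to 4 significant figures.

3.050 in

ΔR = 24.92 − 9.224 = 15.696 ft²·°F·h/BTU
L = ΔR / (R/in) = 15.696/5.147 = 3.0495 in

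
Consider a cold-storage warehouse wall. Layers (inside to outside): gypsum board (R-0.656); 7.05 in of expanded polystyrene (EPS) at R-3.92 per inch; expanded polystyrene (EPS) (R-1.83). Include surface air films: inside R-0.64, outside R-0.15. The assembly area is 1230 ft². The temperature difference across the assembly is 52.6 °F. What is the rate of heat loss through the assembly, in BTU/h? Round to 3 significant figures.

2090 BTU/h

7.05 × 3.92 = 27.64
R_total = 0.64 + 0.656 + 27.64 + 1.83 + 0.15 = 30.91 ft²·°F·h/BTU
Q = A·ΔT/R = 1230 × 52.6 / 30.91 = 2093 BTU/h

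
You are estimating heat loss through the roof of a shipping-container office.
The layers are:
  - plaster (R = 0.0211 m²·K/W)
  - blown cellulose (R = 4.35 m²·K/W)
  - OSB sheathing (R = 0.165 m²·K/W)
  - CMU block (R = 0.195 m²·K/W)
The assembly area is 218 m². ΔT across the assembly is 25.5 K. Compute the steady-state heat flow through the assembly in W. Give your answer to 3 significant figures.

R_total = 0.0211 + 4.35 + 0.165 + 0.195 = 4.731 m²·K/W
Q = A·ΔT/R = 218 × 25.5 / 4.731 = 1175 W

1170 W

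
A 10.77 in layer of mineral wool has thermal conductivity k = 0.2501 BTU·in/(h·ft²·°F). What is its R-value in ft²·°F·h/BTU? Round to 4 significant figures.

R = L/k = 10.77/0.2501 = 43.063 ft²·°F·h/BTU

43.06 ft²·°F·h/BTU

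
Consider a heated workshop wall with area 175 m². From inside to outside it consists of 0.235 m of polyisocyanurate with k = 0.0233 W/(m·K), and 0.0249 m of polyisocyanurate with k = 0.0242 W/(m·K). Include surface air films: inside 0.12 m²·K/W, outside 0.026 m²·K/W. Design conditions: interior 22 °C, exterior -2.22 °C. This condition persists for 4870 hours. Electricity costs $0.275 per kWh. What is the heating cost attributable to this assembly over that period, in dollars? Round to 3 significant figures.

0.235/0.0233 = 10.09
0.0249/0.0242 = 1.029
R_total = 0.12 + 10.09 + 1.029 + 0.026 = 11.26 m²·K/W
Q = 175 × (22 − (-2.22)) / 11.26 = 376.4 W
E = 376.4 W × 4870 h / 1000 = 1833 kWh
Cost = 1833 × 0.275 = $504.1

504 dollars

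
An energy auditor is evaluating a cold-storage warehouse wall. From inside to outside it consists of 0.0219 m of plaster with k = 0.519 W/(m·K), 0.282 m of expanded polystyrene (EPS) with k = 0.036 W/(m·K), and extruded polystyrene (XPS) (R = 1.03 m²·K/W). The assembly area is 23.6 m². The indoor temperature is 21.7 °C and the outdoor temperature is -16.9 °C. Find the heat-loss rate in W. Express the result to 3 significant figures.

102 W

0.0219/0.519 = 0.0422
0.282/0.036 = 7.833
R_total = 0.0422 + 7.833 + 1.03 = 8.906 m²·K/W
Q = A·ΔT/R = 23.6 × (21.7 − (-16.9)) / 8.906 = 102.3 W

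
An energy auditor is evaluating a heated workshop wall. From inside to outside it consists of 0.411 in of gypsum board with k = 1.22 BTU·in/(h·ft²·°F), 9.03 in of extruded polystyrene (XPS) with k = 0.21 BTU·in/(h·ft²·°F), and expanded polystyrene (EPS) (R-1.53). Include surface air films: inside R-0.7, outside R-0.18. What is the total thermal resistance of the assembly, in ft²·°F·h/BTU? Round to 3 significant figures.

0.411/1.22 = 0.3369
9.03/0.21 = 43
R_total = 0.7 + 0.3369 + 43 + 1.53 + 0.18 = 45.75 ft²·°F·h/BTU

45.7 ft²·°F·h/BTU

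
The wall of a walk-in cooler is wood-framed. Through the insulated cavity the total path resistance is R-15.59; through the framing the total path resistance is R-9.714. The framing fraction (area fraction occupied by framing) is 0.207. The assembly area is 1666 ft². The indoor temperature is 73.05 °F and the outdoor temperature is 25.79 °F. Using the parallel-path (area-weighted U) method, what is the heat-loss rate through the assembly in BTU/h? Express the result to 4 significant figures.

U_eff = 0.793/15.59 + 0.207/9.714 = 0.050866 + 0.021309 = 0.072175
R_eff = 1/U_eff = 13.855 ft²·°F·h/BTU
Q = 1666 × (73.05 − 25.79) / 13.855 = 5682.7 BTU/h

5683 BTU/h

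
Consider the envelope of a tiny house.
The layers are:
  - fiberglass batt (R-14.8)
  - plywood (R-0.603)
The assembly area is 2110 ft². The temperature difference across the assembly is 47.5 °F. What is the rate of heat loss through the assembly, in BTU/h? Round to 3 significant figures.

R_total = 14.8 + 0.603 = 15.4 ft²·°F·h/BTU
Q = A·ΔT/R = 2110 × 47.5 / 15.4 = 6507 BTU/h

6510 BTU/h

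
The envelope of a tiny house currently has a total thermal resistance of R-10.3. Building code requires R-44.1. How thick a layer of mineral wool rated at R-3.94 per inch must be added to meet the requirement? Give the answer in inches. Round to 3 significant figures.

8.58 in

ΔR = 44.1 − 10.3 = 33.8 ft²·°F·h/BTU
L = ΔR / (R/in) = 33.8/3.94 = 8.579 in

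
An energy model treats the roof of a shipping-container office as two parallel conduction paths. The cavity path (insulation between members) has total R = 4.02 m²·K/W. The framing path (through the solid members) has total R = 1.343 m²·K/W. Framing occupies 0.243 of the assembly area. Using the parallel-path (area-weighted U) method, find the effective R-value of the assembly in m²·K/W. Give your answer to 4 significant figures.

2.708 m²·K/W

U_eff = 0.757/4.02 + 0.243/1.343 = 0.18831 + 0.18094 = 0.36925
R_eff = 1/U_eff = 2.7082 m²·K/W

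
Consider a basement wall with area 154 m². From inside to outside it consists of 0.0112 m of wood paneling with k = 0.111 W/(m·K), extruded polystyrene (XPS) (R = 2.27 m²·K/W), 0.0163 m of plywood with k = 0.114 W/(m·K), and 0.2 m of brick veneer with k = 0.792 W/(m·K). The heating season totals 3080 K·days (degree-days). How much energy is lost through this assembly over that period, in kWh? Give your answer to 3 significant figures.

4110 kWh

0.0112/0.111 = 0.1009
0.0163/0.114 = 0.143
0.2/0.792 = 0.2525
R_total = 0.1009 + 2.27 + 0.143 + 0.2525 = 2.766 m²·K/W
E = A × HDD × 24 / R / 1000 = 154 × 3080 × 24 / 2.766 / 1000 = 4115 kWh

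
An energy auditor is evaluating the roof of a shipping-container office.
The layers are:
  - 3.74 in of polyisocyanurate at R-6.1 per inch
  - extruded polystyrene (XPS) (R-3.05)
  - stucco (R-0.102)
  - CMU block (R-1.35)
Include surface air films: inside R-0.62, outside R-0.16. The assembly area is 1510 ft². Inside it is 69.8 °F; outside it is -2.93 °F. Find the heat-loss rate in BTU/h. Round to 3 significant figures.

3910 BTU/h

3.74 × 6.1 = 22.81
R_total = 0.62 + 22.81 + 3.05 + 0.102 + 1.35 + 0.16 = 28.1 ft²·°F·h/BTU
Q = A·ΔT/R = 1510 × (69.8 − (-2.93)) / 28.1 = 3909 BTU/h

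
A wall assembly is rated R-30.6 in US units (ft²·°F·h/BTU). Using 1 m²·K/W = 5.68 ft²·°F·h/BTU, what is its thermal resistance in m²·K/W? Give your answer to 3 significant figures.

5.39 m²·K/W

R_SI = 30.6/5.68 = 5.387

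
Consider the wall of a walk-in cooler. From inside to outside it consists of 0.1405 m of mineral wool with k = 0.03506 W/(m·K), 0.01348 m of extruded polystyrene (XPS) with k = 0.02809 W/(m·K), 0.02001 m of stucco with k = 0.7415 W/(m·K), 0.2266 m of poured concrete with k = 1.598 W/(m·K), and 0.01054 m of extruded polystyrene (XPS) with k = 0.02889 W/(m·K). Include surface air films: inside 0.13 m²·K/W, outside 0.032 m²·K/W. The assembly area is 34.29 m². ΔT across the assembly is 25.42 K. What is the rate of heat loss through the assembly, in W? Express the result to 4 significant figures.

168.2 W

0.1405/0.03506 = 4.0074
0.01348/0.02809 = 0.47989
0.02001/0.7415 = 0.026986
0.2266/1.598 = 0.1418
0.01054/0.02889 = 0.36483
R_total = 0.13 + 4.0074 + 0.47989 + 0.026986 + 0.1418 + 0.36483 + 0.032 = 5.1829 m²·K/W
Q = A·ΔT/R = 34.29 × 25.42 / 5.1829 = 168.18 W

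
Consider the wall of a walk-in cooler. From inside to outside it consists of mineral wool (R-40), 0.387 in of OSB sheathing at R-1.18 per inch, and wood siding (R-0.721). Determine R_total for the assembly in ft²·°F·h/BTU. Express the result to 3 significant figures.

41.2 ft²·°F·h/BTU

0.387 × 1.18 = 0.4567
R_total = 40 + 0.4567 + 0.721 = 41.18 ft²·°F·h/BTU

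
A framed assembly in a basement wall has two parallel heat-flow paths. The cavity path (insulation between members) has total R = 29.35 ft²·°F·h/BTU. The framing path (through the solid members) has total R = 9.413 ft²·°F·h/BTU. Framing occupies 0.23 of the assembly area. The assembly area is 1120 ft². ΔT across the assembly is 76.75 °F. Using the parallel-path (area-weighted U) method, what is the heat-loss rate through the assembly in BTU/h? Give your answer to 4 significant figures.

4356 BTU/h

U_eff = 0.77/29.35 + 0.23/9.413 = 0.026235 + 0.024434 = 0.050669
R_eff = 1/U_eff = 19.736 ft²·°F·h/BTU
Q = 1120 × 76.75 / 19.736 = 4355.5 BTU/h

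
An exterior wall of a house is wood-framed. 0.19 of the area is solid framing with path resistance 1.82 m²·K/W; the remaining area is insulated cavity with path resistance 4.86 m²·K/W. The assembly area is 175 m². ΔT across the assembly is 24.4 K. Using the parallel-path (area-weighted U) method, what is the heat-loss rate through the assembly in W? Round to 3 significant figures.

1160 W

U_eff = 0.81/4.86 + 0.19/1.82 = 0.1667 + 0.1044 = 0.2711
R_eff = 1/U_eff = 3.689 m²·K/W
Q = 175 × 24.4 / 3.689 = 1157 W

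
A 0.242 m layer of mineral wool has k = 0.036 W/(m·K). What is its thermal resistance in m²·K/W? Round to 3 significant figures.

6.72 m²·K/W

R = L/k = 0.242/0.036 = 6.722 m²·K/W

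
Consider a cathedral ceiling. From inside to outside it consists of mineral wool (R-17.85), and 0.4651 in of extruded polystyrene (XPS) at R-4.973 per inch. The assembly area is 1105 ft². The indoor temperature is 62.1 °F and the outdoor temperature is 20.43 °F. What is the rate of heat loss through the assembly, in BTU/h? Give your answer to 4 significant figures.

2284 BTU/h

0.4651 × 4.973 = 2.3129
R_total = 17.85 + 2.3129 = 20.163 ft²·°F·h/BTU
Q = A·ΔT/R = 1105 × (62.1 − 20.43) / 20.163 = 2283.7 BTU/h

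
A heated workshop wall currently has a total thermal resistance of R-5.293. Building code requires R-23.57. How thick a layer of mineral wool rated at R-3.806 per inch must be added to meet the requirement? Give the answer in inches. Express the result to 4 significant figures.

ΔR = 23.57 − 5.293 = 18.277 ft²·°F·h/BTU
L = ΔR / (R/in) = 18.277/3.806 = 4.8022 in

4.802 in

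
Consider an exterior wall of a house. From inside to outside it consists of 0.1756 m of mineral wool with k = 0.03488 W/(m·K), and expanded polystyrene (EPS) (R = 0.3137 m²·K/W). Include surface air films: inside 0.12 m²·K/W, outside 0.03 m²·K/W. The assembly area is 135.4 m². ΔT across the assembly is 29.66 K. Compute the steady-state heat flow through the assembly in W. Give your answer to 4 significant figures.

730.4 W

0.1756/0.03488 = 5.0344
R_total = 0.12 + 5.0344 + 0.3137 + 0.03 = 5.4981 m²·K/W
Q = A·ΔT/R = 135.4 × 29.66 / 5.4981 = 730.43 W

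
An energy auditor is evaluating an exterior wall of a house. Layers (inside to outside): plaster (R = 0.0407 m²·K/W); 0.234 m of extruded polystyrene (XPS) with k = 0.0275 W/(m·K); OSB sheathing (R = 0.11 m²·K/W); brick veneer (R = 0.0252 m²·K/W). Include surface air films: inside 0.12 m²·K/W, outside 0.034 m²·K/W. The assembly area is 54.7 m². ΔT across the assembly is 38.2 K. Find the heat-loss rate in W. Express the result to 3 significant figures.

0.234/0.0275 = 8.509
R_total = 0.12 + 0.0407 + 8.509 + 0.11 + 0.0252 + 0.034 = 8.839 m²·K/W
Q = A·ΔT/R = 54.7 × 38.2 / 8.839 = 236.4 W

236 W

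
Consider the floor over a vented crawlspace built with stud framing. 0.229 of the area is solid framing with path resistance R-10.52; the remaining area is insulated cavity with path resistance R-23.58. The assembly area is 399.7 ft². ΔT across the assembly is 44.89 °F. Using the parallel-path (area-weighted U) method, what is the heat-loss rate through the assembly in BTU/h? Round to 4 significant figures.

U_eff = 0.771/23.58 + 0.229/10.52 = 0.032697 + 0.021768 = 0.054465
R_eff = 1/U_eff = 18.36 ft²·°F·h/BTU
Q = 399.7 × 44.89 / 18.36 = 977.24 BTU/h

977.2 BTU/h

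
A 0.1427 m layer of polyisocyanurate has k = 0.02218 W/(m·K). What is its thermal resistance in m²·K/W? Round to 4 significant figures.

6.434 m²·K/W

R = L/k = 0.1427/0.02218 = 6.4337 m²·K/W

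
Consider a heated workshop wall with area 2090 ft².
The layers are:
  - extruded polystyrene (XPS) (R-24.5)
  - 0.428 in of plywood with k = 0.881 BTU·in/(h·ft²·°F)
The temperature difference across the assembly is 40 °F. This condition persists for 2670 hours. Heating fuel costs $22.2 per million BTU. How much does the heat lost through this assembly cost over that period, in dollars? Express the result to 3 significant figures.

198 dollars

0.428/0.881 = 0.4858
R_total = 24.5 + 0.4858 = 24.99 ft²·°F·h/BTU
Q = 2090 × 40 / 24.99 = 3346 BTU/h
E = 3346 × 2670 = 8934000 BTU
Cost = 8934000/10⁶ × 22.2 = $198.3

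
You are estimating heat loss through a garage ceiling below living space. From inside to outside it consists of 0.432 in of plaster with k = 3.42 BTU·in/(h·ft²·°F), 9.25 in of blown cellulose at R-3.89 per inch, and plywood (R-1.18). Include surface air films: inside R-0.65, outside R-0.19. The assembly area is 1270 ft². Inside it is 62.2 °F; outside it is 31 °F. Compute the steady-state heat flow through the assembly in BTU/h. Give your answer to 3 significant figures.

1040 BTU/h

0.432/3.42 = 0.1263
9.25 × 3.89 = 35.98
R_total = 0.65 + 0.1263 + 35.98 + 1.18 + 0.19 = 38.13 ft²·°F·h/BTU
Q = A·ΔT/R = 1270 × (62.2 − 31) / 38.13 = 1039 BTU/h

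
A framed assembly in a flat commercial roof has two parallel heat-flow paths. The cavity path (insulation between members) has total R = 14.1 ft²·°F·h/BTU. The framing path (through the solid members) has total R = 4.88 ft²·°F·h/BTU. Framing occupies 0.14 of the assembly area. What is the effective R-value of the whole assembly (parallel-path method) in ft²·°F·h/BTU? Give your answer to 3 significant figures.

U_eff = 0.86/14.1 + 0.14/4.88 = 0.06099 + 0.02869 = 0.08968
R_eff = 1/U_eff = 11.15 ft²·°F·h/BTU

11.2 ft²·°F·h/BTU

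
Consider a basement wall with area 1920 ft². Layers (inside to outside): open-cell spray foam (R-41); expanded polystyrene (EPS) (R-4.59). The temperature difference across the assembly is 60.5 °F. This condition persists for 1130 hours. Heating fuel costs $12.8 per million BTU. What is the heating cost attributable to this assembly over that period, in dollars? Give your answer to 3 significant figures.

R_total = 41 + 4.59 = 45.59 ft²·°F·h/BTU
Q = 1920 × 60.5 / 45.59 = 2548 BTU/h
E = 2548 × 1130 = 2879000 BTU
Cost = 2879000/10⁶ × 12.8 = $36.85

36.9 dollars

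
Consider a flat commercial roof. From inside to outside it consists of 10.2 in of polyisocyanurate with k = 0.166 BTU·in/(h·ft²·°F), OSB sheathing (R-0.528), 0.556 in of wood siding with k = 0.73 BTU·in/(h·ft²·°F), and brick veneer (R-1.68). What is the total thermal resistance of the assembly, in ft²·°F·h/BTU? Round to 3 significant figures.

10.2/0.166 = 61.45
0.556/0.73 = 0.7616
R_total = 61.45 + 0.528 + 0.7616 + 1.68 = 64.42 ft²·°F·h/BTU

64.4 ft²·°F·h/BTU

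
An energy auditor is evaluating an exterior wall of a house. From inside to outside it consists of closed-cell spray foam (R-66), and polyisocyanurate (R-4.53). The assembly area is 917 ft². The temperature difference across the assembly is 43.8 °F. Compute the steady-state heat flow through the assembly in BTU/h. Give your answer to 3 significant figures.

569 BTU/h

R_total = 66 + 4.53 = 70.53 ft²·°F·h/BTU
Q = A·ΔT/R = 917 × 43.8 / 70.53 = 569.5 BTU/h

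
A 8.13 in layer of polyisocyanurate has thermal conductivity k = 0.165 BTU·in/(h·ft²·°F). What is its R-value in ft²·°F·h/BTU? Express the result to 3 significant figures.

49.3 ft²·°F·h/BTU

R = L/k = 8.13/0.165 = 49.27 ft²·°F·h/BTU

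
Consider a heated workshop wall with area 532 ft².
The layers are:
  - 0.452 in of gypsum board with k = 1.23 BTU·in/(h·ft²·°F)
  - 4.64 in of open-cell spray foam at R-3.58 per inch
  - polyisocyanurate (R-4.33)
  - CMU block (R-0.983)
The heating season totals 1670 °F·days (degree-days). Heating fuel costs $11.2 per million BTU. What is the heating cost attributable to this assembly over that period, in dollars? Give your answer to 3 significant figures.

10.7 dollars

0.452/1.23 = 0.3675
4.64 × 3.58 = 16.61
R_total = 0.3675 + 16.61 + 4.33 + 0.983 = 22.29 ft²·°F·h/BTU
E = A × HDD × 24 / R = 532 × 1670 × 24 / 22.29 = 956500 BTU
Cost = 956500/10⁶ × 11.2 = $10.71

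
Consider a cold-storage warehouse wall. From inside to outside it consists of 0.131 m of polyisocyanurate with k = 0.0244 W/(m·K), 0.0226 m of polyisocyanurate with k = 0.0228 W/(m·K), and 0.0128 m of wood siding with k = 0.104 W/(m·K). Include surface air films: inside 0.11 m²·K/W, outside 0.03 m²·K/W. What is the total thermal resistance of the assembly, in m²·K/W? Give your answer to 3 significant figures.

6.62 m²·K/W

0.131/0.0244 = 5.369
0.0226/0.0228 = 0.9912
0.0128/0.104 = 0.1231
R_total = 0.11 + 5.369 + 0.9912 + 0.1231 + 0.03 = 6.623 m²·K/W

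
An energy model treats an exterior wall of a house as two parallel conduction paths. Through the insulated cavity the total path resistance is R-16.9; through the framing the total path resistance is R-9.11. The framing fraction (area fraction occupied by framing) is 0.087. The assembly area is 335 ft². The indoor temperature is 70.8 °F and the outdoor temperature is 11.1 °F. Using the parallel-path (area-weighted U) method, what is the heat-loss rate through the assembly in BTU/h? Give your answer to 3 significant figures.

U_eff = 0.913/16.9 + 0.087/9.11 = 0.05402 + 0.00955 = 0.06357
R_eff = 1/U_eff = 15.73 ft²·°F·h/BTU
Q = 335 × (70.8 − 11.1) / 15.73 = 1271 BTU/h

1270 BTU/h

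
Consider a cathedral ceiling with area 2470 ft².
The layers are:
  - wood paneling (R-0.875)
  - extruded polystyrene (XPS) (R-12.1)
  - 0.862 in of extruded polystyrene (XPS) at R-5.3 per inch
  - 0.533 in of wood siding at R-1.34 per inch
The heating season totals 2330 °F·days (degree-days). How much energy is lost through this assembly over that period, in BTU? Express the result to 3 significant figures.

0.862 × 5.3 = 4.569
0.533 × 1.34 = 0.7142
R_total = 0.875 + 12.1 + 4.569 + 0.7142 = 18.26 ft²·°F·h/BTU
E = A × HDD × 24 / R = 2470 × 2330 × 24 / 18.26 = 7565000 BTU

7570000 BTU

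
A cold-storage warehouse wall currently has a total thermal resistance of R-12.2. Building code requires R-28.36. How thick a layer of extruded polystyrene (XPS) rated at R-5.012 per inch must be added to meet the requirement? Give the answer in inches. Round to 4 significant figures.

3.224 in

ΔR = 28.36 − 12.2 = 16.16 ft²·°F·h/BTU
L = ΔR / (R/in) = 16.16/5.012 = 3.2243 in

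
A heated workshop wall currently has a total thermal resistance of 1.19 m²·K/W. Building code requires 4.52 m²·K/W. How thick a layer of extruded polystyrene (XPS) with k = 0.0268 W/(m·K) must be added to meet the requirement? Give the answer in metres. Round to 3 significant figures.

ΔR = 4.52 − 1.19 = 3.33 m²·K/W
L = ΔR × k = 3.33 × 0.0268 = 0.08924 m

0.0892 m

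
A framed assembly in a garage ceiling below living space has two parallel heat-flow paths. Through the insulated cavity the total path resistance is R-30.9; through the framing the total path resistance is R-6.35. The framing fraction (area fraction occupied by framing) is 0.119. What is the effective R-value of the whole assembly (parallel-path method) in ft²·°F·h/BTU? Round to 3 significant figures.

21.2 ft²·°F·h/BTU

U_eff = 0.881/30.9 + 0.119/6.35 = 0.02851 + 0.01874 = 0.04725
R_eff = 1/U_eff = 21.16 ft²·°F·h/BTU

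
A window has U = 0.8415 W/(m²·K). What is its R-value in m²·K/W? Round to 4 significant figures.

R = 1/U = 1/0.8415 = 1.1884

1.188 m²·K/W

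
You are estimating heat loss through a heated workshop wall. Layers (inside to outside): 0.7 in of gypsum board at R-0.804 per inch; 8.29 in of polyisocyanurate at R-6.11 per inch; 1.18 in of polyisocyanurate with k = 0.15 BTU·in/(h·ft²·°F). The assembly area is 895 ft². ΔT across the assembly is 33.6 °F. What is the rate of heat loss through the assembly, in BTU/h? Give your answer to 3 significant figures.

0.7 × 0.804 = 0.5628
8.29 × 6.11 = 50.65
1.18/0.15 = 7.867
R_total = 0.5628 + 50.65 + 7.867 = 59.08 ft²·°F·h/BTU
Q = A·ΔT/R = 895 × 33.6 / 59.08 = 509 BTU/h

509 BTU/h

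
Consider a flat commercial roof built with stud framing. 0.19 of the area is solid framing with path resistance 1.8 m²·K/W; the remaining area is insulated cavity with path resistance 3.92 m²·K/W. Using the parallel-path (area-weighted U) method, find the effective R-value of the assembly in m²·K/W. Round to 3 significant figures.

3.20 m²·K/W

U_eff = 0.81/3.92 + 0.19/1.8 = 0.2066 + 0.1056 = 0.3122
R_eff = 1/U_eff = 3.203 m²·K/W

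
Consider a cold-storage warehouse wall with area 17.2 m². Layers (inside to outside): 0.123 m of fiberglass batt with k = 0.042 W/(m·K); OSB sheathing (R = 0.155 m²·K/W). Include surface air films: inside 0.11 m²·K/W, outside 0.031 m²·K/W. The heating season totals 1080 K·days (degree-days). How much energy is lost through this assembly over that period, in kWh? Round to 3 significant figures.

138 kWh

0.123/0.042 = 2.929
R_total = 0.11 + 2.929 + 0.155 + 0.031 = 3.225 m²·K/W
E = A × HDD × 24 / R / 1000 = 17.2 × 1080 × 24 / 3.225 / 1000 = 138.3 kWh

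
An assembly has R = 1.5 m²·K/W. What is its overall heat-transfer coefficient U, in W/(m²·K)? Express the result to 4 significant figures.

U = 1/R = 1/1.5 = 0.66667

0.6667 W/(m²·K)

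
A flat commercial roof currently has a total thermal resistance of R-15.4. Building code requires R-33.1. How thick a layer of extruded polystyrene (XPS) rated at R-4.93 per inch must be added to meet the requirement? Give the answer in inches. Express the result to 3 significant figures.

ΔR = 33.1 − 15.4 = 17.7 ft²·°F·h/BTU
L = ΔR / (R/in) = 17.7/4.93 = 3.59 in

3.59 in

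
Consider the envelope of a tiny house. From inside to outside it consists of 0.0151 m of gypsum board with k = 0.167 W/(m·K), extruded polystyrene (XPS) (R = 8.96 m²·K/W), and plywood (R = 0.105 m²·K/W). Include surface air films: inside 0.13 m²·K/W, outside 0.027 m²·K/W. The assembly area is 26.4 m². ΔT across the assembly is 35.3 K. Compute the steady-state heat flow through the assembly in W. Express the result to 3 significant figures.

0.0151/0.167 = 0.09042
R_total = 0.13 + 0.09042 + 8.96 + 0.105 + 0.027 = 9.312 m²·K/W
Q = A·ΔT/R = 26.4 × 35.3 / 9.312 = 100.1 W

100 W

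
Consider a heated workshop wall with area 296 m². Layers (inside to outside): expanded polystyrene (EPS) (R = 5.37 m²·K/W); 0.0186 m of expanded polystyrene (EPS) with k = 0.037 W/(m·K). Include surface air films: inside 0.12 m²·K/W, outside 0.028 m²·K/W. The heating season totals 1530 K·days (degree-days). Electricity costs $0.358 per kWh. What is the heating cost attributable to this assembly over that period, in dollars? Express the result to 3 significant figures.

646 dollars

0.0186/0.037 = 0.5027
R_total = 0.12 + 5.37 + 0.5027 + 0.028 = 6.021 m²·K/W
E = A × HDD × 24 / R / 1000 = 296 × 1530 × 24 / 6.021 / 1000 = 1805 kWh
Cost = 1805 × 0.358 = $646.3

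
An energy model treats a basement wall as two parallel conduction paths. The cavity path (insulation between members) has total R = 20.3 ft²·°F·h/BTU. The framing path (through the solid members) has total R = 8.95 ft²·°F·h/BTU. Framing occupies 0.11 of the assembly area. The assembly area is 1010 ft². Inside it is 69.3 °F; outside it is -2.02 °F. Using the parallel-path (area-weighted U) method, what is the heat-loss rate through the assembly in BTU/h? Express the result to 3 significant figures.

4040 BTU/h

U_eff = 0.89/20.3 + 0.11/8.95 = 0.04384 + 0.01229 = 0.05613
R_eff = 1/U_eff = 17.81 ft²·°F·h/BTU
Q = 1010 × (69.3 − (-2.02)) / 17.81 = 4043 BTU/h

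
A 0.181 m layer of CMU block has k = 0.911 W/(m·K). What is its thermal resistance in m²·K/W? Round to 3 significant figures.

0.199 m²·K/W

R = L/k = 0.181/0.911 = 0.1987 m²·K/W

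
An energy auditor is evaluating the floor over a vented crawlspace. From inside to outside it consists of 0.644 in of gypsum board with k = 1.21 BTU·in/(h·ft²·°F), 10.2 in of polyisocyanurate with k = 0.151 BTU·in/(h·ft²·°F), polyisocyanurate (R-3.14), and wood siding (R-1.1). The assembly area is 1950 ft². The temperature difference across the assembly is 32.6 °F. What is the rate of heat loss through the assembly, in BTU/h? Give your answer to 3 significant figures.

879 BTU/h

0.644/1.21 = 0.5322
10.2/0.151 = 67.55
R_total = 0.5322 + 67.55 + 3.14 + 1.1 = 72.32 ft²·°F·h/BTU
Q = A·ΔT/R = 1950 × 32.6 / 72.32 = 879 BTU/h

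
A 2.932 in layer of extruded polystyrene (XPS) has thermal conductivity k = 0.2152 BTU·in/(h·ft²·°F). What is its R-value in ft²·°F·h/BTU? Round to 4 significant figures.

R = L/k = 2.932/0.2152 = 13.625 ft²·°F·h/BTU

13.62 ft²·°F·h/BTU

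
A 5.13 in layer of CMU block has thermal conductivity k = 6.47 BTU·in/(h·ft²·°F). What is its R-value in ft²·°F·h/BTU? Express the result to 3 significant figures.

0.793 ft²·°F·h/BTU

R = L/k = 5.13/6.47 = 0.7929 ft²·°F·h/BTU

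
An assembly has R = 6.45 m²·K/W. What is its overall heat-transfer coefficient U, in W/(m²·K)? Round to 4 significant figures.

U = 1/R = 1/6.45 = 0.15504

0.1550 W/(m²·K)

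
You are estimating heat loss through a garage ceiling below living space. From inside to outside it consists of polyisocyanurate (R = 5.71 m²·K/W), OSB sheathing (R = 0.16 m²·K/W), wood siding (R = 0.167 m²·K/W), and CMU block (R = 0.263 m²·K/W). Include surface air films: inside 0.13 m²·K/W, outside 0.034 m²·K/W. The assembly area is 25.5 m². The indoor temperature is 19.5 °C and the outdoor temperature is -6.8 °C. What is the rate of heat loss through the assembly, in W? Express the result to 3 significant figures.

104 W

R_total = 0.13 + 5.71 + 0.16 + 0.167 + 0.263 + 0.034 = 6.464 m²·K/W
Q = A·ΔT/R = 25.5 × (19.5 − (-6.8)) / 6.464 = 103.8 W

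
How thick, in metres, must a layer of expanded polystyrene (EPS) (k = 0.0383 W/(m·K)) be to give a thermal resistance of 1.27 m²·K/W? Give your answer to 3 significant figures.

L = R·k = 1.27 × 0.0383 = 0.04864 m

0.0486 m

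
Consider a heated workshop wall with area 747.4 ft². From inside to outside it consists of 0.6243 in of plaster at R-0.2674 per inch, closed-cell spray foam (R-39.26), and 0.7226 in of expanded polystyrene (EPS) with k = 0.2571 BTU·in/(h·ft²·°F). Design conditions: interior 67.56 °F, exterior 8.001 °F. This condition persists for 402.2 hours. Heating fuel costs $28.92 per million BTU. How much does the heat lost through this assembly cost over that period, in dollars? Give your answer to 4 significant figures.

0.6243 × 0.2674 = 0.16694
0.7226/0.2571 = 2.8106
R_total = 0.16694 + 39.26 + 2.8106 = 42.238 ft²·°F·h/BTU
Q = 747.4 × (67.56 − 8.001) / 42.238 = 1053.9 BTU/h
E = 1053.9 × 402.2 = 423880 BTU
Cost = 423880/10⁶ × 28.92 = $12.259

12.26 dollars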